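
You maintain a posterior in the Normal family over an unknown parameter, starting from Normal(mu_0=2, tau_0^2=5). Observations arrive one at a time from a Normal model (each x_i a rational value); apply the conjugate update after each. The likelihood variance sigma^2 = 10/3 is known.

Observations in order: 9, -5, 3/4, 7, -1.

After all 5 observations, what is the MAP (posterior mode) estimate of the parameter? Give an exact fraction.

145/68

obs 1: x=9 → posterior Normal(31/5, 2)
obs 2: x=-5 → posterior Normal(2, 5/4)
obs 3: x=3/4 → posterior Normal(73/44, 10/11)
obs 4: x=7 → posterior Normal(157/56, 5/7)
obs 5: x=-1 → posterior Normal(145/68, 10/17)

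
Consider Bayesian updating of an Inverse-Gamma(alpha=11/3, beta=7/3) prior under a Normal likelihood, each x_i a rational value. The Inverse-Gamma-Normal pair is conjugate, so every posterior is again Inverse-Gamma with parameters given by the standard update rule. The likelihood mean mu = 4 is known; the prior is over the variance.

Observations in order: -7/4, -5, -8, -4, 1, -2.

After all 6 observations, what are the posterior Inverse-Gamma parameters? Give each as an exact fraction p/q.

obs 1: x=-7/4 → posterior Inverse-Gamma(25/6, 1811/96)
obs 2: x=-5 → posterior Inverse-Gamma(14/3, 5699/96)
obs 3: x=-8 → posterior Inverse-Gamma(31/6, 12611/96)
obs 4: x=-4 → posterior Inverse-Gamma(17/3, 15683/96)
obs 5: x=1 → posterior Inverse-Gamma(37/6, 16115/96)
obs 6: x=-2 → posterior Inverse-Gamma(20/3, 17843/96)

alpha=20/3, beta=17843/96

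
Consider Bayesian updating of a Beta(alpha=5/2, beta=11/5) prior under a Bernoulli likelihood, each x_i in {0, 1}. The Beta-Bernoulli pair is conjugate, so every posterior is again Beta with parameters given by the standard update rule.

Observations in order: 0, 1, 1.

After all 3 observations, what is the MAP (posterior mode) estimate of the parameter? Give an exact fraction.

obs 1: x=0 → posterior Beta(5/2, 16/5)
obs 2: x=1 → posterior Beta(7/2, 16/5)
obs 3: x=1 → posterior Beta(9/2, 16/5)

35/57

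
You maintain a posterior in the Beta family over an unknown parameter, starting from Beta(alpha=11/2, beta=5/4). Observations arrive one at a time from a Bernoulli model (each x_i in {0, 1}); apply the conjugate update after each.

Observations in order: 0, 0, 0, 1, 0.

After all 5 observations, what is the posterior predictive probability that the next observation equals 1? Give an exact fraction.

obs 1: x=0 → posterior Beta(11/2, 9/4)
obs 2: x=0 → posterior Beta(11/2, 13/4)
obs 3: x=0 → posterior Beta(11/2, 17/4)
obs 4: x=1 → posterior Beta(13/2, 17/4)
obs 5: x=0 → posterior Beta(13/2, 21/4)

26/47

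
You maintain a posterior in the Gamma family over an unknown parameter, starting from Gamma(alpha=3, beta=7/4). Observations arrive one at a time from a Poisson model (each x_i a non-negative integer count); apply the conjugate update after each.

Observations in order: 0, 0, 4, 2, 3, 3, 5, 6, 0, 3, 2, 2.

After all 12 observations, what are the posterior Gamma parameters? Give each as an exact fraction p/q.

alpha=33, beta=55/4

obs 1: x=0 → posterior Gamma(3, 11/4)
obs 2: x=0 → posterior Gamma(3, 15/4)
obs 3: x=4 → posterior Gamma(7, 19/4)
obs 4: x=2 → posterior Gamma(9, 23/4)
obs 5: x=3 → posterior Gamma(12, 27/4)
obs 6: x=3 → posterior Gamma(15, 31/4)
obs 7: x=5 → posterior Gamma(20, 35/4)
obs 8: x=6 → posterior Gamma(26, 39/4)
obs 9: x=0 → posterior Gamma(26, 43/4)
obs 10: x=3 → posterior Gamma(29, 47/4)
obs 11: x=2 → posterior Gamma(31, 51/4)
obs 12: x=2 → posterior Gamma(33, 55/4)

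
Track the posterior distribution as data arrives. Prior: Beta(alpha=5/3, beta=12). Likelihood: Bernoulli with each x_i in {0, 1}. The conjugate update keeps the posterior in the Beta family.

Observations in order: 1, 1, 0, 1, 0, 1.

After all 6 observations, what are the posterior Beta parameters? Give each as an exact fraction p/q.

alpha=17/3, beta=14

obs 1: x=1 → posterior Beta(8/3, 12)
obs 2: x=1 → posterior Beta(11/3, 12)
obs 3: x=0 → posterior Beta(11/3, 13)
obs 4: x=1 → posterior Beta(14/3, 13)
obs 5: x=0 → posterior Beta(14/3, 14)
obs 6: x=1 → posterior Beta(17/3, 14)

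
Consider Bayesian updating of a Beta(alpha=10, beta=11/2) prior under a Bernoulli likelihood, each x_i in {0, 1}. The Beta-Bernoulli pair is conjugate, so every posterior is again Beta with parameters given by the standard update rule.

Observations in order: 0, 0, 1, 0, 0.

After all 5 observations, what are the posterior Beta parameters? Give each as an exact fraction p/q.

obs 1: x=0 → posterior Beta(10, 13/2)
obs 2: x=0 → posterior Beta(10, 15/2)
obs 3: x=1 → posterior Beta(11, 15/2)
obs 4: x=0 → posterior Beta(11, 17/2)
obs 5: x=0 → posterior Beta(11, 19/2)

alpha=11, beta=19/2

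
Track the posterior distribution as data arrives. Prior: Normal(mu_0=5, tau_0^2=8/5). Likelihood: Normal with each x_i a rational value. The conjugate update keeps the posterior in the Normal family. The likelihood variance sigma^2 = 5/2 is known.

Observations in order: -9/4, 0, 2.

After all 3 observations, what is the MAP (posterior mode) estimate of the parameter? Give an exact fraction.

obs 1: x=-9/4 → posterior Normal(89/41, 40/41)
obs 2: x=0 → posterior Normal(89/57, 40/57)
obs 3: x=2 → posterior Normal(121/73, 40/73)

121/73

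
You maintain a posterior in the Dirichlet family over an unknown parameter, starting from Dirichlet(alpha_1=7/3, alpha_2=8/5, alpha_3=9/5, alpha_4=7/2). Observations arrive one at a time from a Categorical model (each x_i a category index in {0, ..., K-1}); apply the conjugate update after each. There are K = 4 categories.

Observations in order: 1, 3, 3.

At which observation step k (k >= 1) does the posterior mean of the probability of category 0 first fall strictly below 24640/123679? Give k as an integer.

k = 3

obs 1: x=1 → posterior Dirichlet(7/3, 13/5, 9/5, 7/2)
obs 2: x=3 → posterior Dirichlet(7/3, 13/5, 9/5, 9/2)
obs 3: x=3 → posterior Dirichlet(7/3, 13/5, 9/5, 11/2)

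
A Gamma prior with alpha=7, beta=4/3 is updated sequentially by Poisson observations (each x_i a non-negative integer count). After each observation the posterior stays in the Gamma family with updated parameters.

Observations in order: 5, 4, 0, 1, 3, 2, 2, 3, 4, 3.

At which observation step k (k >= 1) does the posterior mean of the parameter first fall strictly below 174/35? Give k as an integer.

k = 2

obs 1: x=5 → posterior Gamma(12, 7/3)
obs 2: x=4 → posterior Gamma(16, 10/3)
obs 3: x=0 → posterior Gamma(16, 13/3)
obs 4: x=1 → posterior Gamma(17, 16/3)
obs 5: x=3 → posterior Gamma(20, 19/3)
obs 6: x=2 → posterior Gamma(22, 22/3)
obs 7: x=2 → posterior Gamma(24, 25/3)
obs 8: x=3 → posterior Gamma(27, 28/3)
obs 9: x=4 → posterior Gamma(31, 31/3)
obs 10: x=3 → posterior Gamma(34, 34/3)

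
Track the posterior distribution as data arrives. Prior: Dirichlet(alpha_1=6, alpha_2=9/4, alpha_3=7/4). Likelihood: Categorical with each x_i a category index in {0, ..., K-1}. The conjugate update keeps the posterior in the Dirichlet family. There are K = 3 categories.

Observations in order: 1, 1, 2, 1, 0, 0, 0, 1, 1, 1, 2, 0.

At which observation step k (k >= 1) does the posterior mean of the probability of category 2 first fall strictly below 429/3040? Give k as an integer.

k = 10

obs 1: x=1 → posterior Dirichlet(6, 13/4, 7/4)
obs 2: x=1 → posterior Dirichlet(6, 17/4, 7/4)
obs 3: x=2 → posterior Dirichlet(6, 17/4, 11/4)
obs 4: x=1 → posterior Dirichlet(6, 21/4, 11/4)
obs 5: x=0 → posterior Dirichlet(7, 21/4, 11/4)
obs 6: x=0 → posterior Dirichlet(8, 21/4, 11/4)
obs 7: x=0 → posterior Dirichlet(9, 21/4, 11/4)
obs 8: x=1 → posterior Dirichlet(9, 25/4, 11/4)
obs 9: x=1 → posterior Dirichlet(9, 29/4, 11/4)
obs 10: x=1 → posterior Dirichlet(9, 33/4, 11/4)
obs 11: x=2 → posterior Dirichlet(9, 33/4, 15/4)
obs 12: x=0 → posterior Dirichlet(10, 33/4, 15/4)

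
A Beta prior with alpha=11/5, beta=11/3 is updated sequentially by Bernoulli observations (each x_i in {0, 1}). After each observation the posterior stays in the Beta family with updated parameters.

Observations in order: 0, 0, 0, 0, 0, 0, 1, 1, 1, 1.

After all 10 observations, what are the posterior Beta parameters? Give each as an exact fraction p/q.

obs 1: x=0 → posterior Beta(11/5, 14/3)
obs 2: x=0 → posterior Beta(11/5, 17/3)
obs 3: x=0 → posterior Beta(11/5, 20/3)
obs 4: x=0 → posterior Beta(11/5, 23/3)
obs 5: x=0 → posterior Beta(11/5, 26/3)
obs 6: x=0 → posterior Beta(11/5, 29/3)
obs 7: x=1 → posterior Beta(16/5, 29/3)
obs 8: x=1 → posterior Beta(21/5, 29/3)
obs 9: x=1 → posterior Beta(26/5, 29/3)
obs 10: x=1 → posterior Beta(31/5, 29/3)

alpha=31/5, beta=29/3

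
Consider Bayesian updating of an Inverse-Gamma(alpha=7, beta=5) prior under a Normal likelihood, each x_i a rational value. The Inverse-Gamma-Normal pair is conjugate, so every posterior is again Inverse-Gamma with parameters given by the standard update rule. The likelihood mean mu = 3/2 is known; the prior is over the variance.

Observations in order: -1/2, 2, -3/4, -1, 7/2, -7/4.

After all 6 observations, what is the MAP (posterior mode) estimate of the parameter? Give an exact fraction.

321/176

obs 1: x=-1/2 → posterior Inverse-Gamma(15/2, 7)
obs 2: x=2 → posterior Inverse-Gamma(8, 57/8)
obs 3: x=-3/4 → posterior Inverse-Gamma(17/2, 309/32)
obs 4: x=-1 → posterior Inverse-Gamma(9, 409/32)
obs 5: x=7/2 → posterior Inverse-Gamma(19/2, 473/32)
obs 6: x=-7/4 → posterior Inverse-Gamma(10, 321/16)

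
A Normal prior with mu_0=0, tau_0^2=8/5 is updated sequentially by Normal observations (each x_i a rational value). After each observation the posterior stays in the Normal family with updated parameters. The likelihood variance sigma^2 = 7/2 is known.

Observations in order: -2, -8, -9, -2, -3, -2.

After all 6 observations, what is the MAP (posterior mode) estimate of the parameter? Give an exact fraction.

-416/131

obs 1: x=-2 → posterior Normal(-32/51, 56/51)
obs 2: x=-8 → posterior Normal(-160/67, 56/67)
obs 3: x=-9 → posterior Normal(-304/83, 56/83)
obs 4: x=-2 → posterior Normal(-112/33, 56/99)
obs 5: x=-3 → posterior Normal(-384/115, 56/115)
obs 6: x=-2 → posterior Normal(-416/131, 56/131)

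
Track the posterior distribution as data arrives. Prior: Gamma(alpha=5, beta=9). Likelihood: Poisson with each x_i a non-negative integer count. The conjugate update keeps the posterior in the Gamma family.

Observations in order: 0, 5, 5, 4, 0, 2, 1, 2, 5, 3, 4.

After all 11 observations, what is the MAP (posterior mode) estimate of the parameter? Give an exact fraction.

7/4

obs 1: x=0 → posterior Gamma(5, 10)
obs 2: x=5 → posterior Gamma(10, 11)
obs 3: x=5 → posterior Gamma(15, 12)
obs 4: x=4 → posterior Gamma(19, 13)
obs 5: x=0 → posterior Gamma(19, 14)
obs 6: x=2 → posterior Gamma(21, 15)
obs 7: x=1 → posterior Gamma(22, 16)
obs 8: x=2 → posterior Gamma(24, 17)
obs 9: x=5 → posterior Gamma(29, 18)
obs 10: x=3 → posterior Gamma(32, 19)
obs 11: x=4 → posterior Gamma(36, 20)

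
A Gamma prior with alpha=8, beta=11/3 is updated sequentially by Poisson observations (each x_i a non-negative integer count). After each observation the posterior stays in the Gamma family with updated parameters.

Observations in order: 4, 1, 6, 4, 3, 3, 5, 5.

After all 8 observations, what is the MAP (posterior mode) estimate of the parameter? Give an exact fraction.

obs 1: x=4 → posterior Gamma(12, 14/3)
obs 2: x=1 → posterior Gamma(13, 17/3)
obs 3: x=6 → posterior Gamma(19, 20/3)
obs 4: x=4 → posterior Gamma(23, 23/3)
obs 5: x=3 → posterior Gamma(26, 26/3)
obs 6: x=3 → posterior Gamma(29, 29/3)
obs 7: x=5 → posterior Gamma(34, 32/3)
obs 8: x=5 → posterior Gamma(39, 35/3)

114/35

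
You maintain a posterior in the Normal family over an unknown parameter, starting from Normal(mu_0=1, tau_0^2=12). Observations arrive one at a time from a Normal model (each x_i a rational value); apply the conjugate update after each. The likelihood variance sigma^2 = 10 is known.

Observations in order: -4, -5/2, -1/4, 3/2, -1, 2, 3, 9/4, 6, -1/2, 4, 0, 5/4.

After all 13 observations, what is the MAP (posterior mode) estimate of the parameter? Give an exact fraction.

obs 1: x=-4 → posterior Normal(-19/11, 60/11)
obs 2: x=-5/2 → posterior Normal(-2, 60/17)
obs 3: x=-1/4 → posterior Normal(-71/46, 60/23)
obs 4: x=3/2 → posterior Normal(-53/58, 60/29)
obs 5: x=-1 → posterior Normal(-13/14, 12/7)
obs 6: x=2 → posterior Normal(-1/2, 60/41)
obs 7: x=3 → posterior Normal(-5/94, 60/47)
obs 8: x=9/4 → posterior Normal(11/53, 60/53)
obs 9: x=6 → posterior Normal(47/59, 60/59)
obs 10: x=-1/2 → posterior Normal(44/65, 12/13)
obs 11: x=4 → posterior Normal(68/71, 60/71)
obs 12: x=0 → posterior Normal(68/77, 60/77)
obs 13: x=5/4 → posterior Normal(151/166, 60/83)

151/166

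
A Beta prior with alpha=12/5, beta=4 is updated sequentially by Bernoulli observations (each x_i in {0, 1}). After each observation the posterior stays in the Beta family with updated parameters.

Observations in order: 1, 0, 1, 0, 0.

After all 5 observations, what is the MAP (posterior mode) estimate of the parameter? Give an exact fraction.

17/47

obs 1: x=1 → posterior Beta(17/5, 4)
obs 2: x=0 → posterior Beta(17/5, 5)
obs 3: x=1 → posterior Beta(22/5, 5)
obs 4: x=0 → posterior Beta(22/5, 6)
obs 5: x=0 → posterior Beta(22/5, 7)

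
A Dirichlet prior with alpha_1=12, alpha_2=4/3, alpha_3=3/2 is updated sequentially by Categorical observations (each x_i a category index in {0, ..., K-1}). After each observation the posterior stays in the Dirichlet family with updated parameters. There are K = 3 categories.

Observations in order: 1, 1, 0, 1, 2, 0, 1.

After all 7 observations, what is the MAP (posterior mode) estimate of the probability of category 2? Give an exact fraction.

obs 1: x=1 → posterior Dirichlet(12, 7/3, 3/2)
obs 2: x=1 → posterior Dirichlet(12, 10/3, 3/2)
obs 3: x=0 → posterior Dirichlet(13, 10/3, 3/2)
obs 4: x=1 → posterior Dirichlet(13, 13/3, 3/2)
obs 5: x=2 → posterior Dirichlet(13, 13/3, 5/2)
obs 6: x=0 → posterior Dirichlet(14, 13/3, 5/2)
obs 7: x=1 → posterior Dirichlet(14, 16/3, 5/2)

9/113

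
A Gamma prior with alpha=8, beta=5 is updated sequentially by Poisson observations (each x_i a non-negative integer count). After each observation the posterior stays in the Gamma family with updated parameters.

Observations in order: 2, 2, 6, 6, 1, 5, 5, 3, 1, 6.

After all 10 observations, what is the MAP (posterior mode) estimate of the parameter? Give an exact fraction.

44/15

obs 1: x=2 → posterior Gamma(10, 6)
obs 2: x=2 → posterior Gamma(12, 7)
obs 3: x=6 → posterior Gamma(18, 8)
obs 4: x=6 → posterior Gamma(24, 9)
obs 5: x=1 → posterior Gamma(25, 10)
obs 6: x=5 → posterior Gamma(30, 11)
obs 7: x=5 → posterior Gamma(35, 12)
obs 8: x=3 → posterior Gamma(38, 13)
obs 9: x=1 → posterior Gamma(39, 14)
obs 10: x=6 → posterior Gamma(45, 15)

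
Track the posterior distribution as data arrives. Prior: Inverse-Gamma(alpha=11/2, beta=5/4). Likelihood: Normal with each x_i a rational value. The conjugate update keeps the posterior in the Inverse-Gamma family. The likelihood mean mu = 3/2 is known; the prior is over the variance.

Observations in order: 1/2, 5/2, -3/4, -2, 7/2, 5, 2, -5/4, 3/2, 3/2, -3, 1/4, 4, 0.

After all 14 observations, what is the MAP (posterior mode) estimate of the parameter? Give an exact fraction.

obs 1: x=1/2 → posterior Inverse-Gamma(6, 7/4)
obs 2: x=5/2 → posterior Inverse-Gamma(13/2, 9/4)
obs 3: x=-3/4 → posterior Inverse-Gamma(7, 153/32)
obs 4: x=-2 → posterior Inverse-Gamma(15/2, 349/32)
obs 5: x=7/2 → posterior Inverse-Gamma(8, 413/32)
obs 6: x=5 → posterior Inverse-Gamma(17/2, 609/32)
obs 7: x=2 → posterior Inverse-Gamma(9, 613/32)
obs 8: x=-5/4 → posterior Inverse-Gamma(19/2, 367/16)
obs 9: x=3/2 → posterior Inverse-Gamma(10, 367/16)
obs 10: x=3/2 → posterior Inverse-Gamma(21/2, 367/16)
obs 11: x=-3 → posterior Inverse-Gamma(11, 529/16)
obs 12: x=1/4 → posterior Inverse-Gamma(23/2, 1083/32)
obs 13: x=4 → posterior Inverse-Gamma(12, 1183/32)
obs 14: x=0 → posterior Inverse-Gamma(25/2, 1219/32)

1219/432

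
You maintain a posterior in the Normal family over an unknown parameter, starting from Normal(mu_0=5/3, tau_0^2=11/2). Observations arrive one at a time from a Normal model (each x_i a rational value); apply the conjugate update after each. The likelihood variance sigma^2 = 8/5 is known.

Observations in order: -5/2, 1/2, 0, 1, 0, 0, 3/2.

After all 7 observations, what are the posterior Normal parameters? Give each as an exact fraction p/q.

mu_0=325/2406, tau_0^2=88/401

obs 1: x=-5/2 → posterior Normal(-665/426, 88/71)
obs 2: x=1/2 → posterior Normal(-125/189, 44/63)
obs 3: x=0 → posterior Normal(-250/543, 88/181)
obs 4: x=1 → posterior Normal(-85/708, 22/59)
obs 5: x=0 → posterior Normal(-85/873, 88/291)
obs 6: x=0 → posterior Normal(-85/1038, 44/173)
obs 7: x=3/2 → posterior Normal(325/2406, 88/401)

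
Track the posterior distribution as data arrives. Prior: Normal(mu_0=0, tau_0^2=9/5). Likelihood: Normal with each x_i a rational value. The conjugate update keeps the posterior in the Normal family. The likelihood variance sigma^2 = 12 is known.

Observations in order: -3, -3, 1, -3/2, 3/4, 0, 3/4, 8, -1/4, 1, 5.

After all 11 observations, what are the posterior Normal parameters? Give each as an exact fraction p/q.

obs 1: x=-3 → posterior Normal(-9/23, 36/23)
obs 2: x=-3 → posterior Normal(-9/13, 18/13)
obs 3: x=1 → posterior Normal(-15/29, 36/29)
obs 4: x=-3/2 → posterior Normal(-39/64, 9/8)
obs 5: x=3/4 → posterior Normal(-69/140, 36/35)
obs 6: x=0 → posterior Normal(-69/152, 18/19)
obs 7: x=3/4 → posterior Normal(-15/41, 36/41)
obs 8: x=8 → posterior Normal(9/44, 9/11)
obs 9: x=-1/4 → posterior Normal(33/188, 36/47)
obs 10: x=1 → posterior Normal(9/40, 18/25)
obs 11: x=5 → posterior Normal(105/212, 36/53)

mu_0=105/212, tau_0^2=36/53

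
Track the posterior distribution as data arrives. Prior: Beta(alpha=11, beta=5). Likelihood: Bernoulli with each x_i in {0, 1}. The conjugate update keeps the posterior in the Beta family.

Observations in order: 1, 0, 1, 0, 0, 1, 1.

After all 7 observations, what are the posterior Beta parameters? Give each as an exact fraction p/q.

alpha=15, beta=8

obs 1: x=1 → posterior Beta(12, 5)
obs 2: x=0 → posterior Beta(12, 6)
obs 3: x=1 → posterior Beta(13, 6)
obs 4: x=0 → posterior Beta(13, 7)
obs 5: x=0 → posterior Beta(13, 8)
obs 6: x=1 → posterior Beta(14, 8)
obs 7: x=1 → posterior Beta(15, 8)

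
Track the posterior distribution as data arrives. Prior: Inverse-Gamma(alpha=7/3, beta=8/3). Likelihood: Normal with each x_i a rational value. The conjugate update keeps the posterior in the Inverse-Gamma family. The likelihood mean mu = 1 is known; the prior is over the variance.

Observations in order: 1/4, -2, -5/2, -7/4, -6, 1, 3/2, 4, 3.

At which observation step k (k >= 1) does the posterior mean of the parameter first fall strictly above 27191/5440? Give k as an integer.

k = 4

obs 1: x=1/4 → posterior Inverse-Gamma(17/6, 283/96)
obs 2: x=-2 → posterior Inverse-Gamma(10/3, 715/96)
obs 3: x=-5/2 → posterior Inverse-Gamma(23/6, 1303/96)
obs 4: x=-7/4 → posterior Inverse-Gamma(13/3, 833/48)
obs 5: x=-6 → posterior Inverse-Gamma(29/6, 2009/48)
obs 6: x=1 → posterior Inverse-Gamma(16/3, 2009/48)
obs 7: x=3/2 → posterior Inverse-Gamma(35/6, 2015/48)
obs 8: x=4 → posterior Inverse-Gamma(19/3, 2231/48)
obs 9: x=3 → posterior Inverse-Gamma(41/6, 2327/48)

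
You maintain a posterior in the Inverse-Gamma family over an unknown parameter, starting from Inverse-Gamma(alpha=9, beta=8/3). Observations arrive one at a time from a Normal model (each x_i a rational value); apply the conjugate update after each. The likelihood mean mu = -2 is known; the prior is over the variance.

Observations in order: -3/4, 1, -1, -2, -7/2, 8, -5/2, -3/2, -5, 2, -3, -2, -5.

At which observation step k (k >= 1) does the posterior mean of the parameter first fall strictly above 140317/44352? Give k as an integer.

obs 1: x=-3/4 → posterior Inverse-Gamma(19/2, 331/96)
obs 2: x=1 → posterior Inverse-Gamma(10, 763/96)
obs 3: x=-1 → posterior Inverse-Gamma(21/2, 811/96)
obs 4: x=-2 → posterior Inverse-Gamma(11, 811/96)
obs 5: x=-7/2 → posterior Inverse-Gamma(23/2, 919/96)
obs 6: x=8 → posterior Inverse-Gamma(12, 5719/96)
obs 7: x=-5/2 → posterior Inverse-Gamma(25/2, 5731/96)
obs 8: x=-3/2 → posterior Inverse-Gamma(13, 5743/96)
obs 9: x=-5 → posterior Inverse-Gamma(27/2, 6175/96)
obs 10: x=2 → posterior Inverse-Gamma(14, 6943/96)
obs 11: x=-3 → posterior Inverse-Gamma(29/2, 6991/96)
obs 12: x=-2 → posterior Inverse-Gamma(15, 6991/96)
obs 13: x=-5 → posterior Inverse-Gamma(31/2, 7423/96)

k = 6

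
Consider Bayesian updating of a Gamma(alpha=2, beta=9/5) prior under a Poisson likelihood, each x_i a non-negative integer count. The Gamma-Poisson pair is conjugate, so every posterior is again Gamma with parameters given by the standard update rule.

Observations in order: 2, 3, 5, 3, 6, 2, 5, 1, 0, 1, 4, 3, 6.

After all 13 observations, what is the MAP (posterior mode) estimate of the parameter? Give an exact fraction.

obs 1: x=2 → posterior Gamma(4, 14/5)
obs 2: x=3 → posterior Gamma(7, 19/5)
obs 3: x=5 → posterior Gamma(12, 24/5)
obs 4: x=3 → posterior Gamma(15, 29/5)
obs 5: x=6 → posterior Gamma(21, 34/5)
obs 6: x=2 → posterior Gamma(23, 39/5)
obs 7: x=5 → posterior Gamma(28, 44/5)
obs 8: x=1 → posterior Gamma(29, 49/5)
obs 9: x=0 → posterior Gamma(29, 54/5)
obs 10: x=1 → posterior Gamma(30, 59/5)
obs 11: x=4 → posterior Gamma(34, 64/5)
obs 12: x=3 → posterior Gamma(37, 69/5)
obs 13: x=6 → posterior Gamma(43, 74/5)

105/37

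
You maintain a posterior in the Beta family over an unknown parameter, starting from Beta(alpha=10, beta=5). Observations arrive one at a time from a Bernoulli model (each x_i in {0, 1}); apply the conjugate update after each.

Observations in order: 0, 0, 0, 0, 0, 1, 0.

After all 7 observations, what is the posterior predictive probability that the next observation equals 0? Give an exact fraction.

1/2

obs 1: x=0 → posterior Beta(10, 6)
obs 2: x=0 → posterior Beta(10, 7)
obs 3: x=0 → posterior Beta(10, 8)
obs 4: x=0 → posterior Beta(10, 9)
obs 5: x=0 → posterior Beta(10, 10)
obs 6: x=1 → posterior Beta(11, 10)
obs 7: x=0 → posterior Beta(11, 11)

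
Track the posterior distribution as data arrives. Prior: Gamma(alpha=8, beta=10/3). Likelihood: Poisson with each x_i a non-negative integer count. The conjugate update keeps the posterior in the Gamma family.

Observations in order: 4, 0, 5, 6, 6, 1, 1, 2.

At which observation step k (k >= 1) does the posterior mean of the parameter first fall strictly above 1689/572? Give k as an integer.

k = 4

obs 1: x=4 → posterior Gamma(12, 13/3)
obs 2: x=0 → posterior Gamma(12, 16/3)
obs 3: x=5 → posterior Gamma(17, 19/3)
obs 4: x=6 → posterior Gamma(23, 22/3)
obs 5: x=6 → posterior Gamma(29, 25/3)
obs 6: x=1 → posterior Gamma(30, 28/3)
obs 7: x=1 → posterior Gamma(31, 31/3)
obs 8: x=2 → posterior Gamma(33, 34/3)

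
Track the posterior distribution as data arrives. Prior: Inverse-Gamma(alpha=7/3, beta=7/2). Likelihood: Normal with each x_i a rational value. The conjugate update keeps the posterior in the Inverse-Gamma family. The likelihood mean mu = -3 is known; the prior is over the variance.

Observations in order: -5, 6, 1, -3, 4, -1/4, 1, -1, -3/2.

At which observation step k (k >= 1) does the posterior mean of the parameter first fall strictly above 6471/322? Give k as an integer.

k = 5

obs 1: x=-5 → posterior Inverse-Gamma(17/6, 11/2)
obs 2: x=6 → posterior Inverse-Gamma(10/3, 46)
obs 3: x=1 → posterior Inverse-Gamma(23/6, 54)
obs 4: x=-3 → posterior Inverse-Gamma(13/3, 54)
obs 5: x=4 → posterior Inverse-Gamma(29/6, 157/2)
obs 6: x=-1/4 → posterior Inverse-Gamma(16/3, 2633/32)
obs 7: x=1 → posterior Inverse-Gamma(35/6, 2889/32)
obs 8: x=-1 → posterior Inverse-Gamma(19/3, 2953/32)
obs 9: x=-3/2 → posterior Inverse-Gamma(41/6, 2989/32)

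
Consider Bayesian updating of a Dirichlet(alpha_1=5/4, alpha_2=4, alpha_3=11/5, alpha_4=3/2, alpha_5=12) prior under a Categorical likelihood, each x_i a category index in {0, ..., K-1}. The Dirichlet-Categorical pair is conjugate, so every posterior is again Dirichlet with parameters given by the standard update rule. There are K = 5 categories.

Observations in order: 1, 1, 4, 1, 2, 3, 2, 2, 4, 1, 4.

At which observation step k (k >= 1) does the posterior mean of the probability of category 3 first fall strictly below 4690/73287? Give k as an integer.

obs 1: x=1 → posterior Dirichlet(5/4, 5, 11/5, 3/2, 12)
obs 2: x=1 → posterior Dirichlet(5/4, 6, 11/5, 3/2, 12)
obs 3: x=4 → posterior Dirichlet(5/4, 6, 11/5, 3/2, 13)
obs 4: x=1 → posterior Dirichlet(5/4, 7, 11/5, 3/2, 13)
obs 5: x=2 → posterior Dirichlet(5/4, 7, 16/5, 3/2, 13)
obs 6: x=3 → posterior Dirichlet(5/4, 7, 16/5, 5/2, 13)
obs 7: x=2 → posterior Dirichlet(5/4, 7, 21/5, 5/2, 13)
obs 8: x=2 → posterior Dirichlet(5/4, 7, 26/5, 5/2, 13)
obs 9: x=4 → posterior Dirichlet(5/4, 7, 26/5, 5/2, 14)
obs 10: x=1 → posterior Dirichlet(5/4, 8, 26/5, 5/2, 14)
obs 11: x=4 → posterior Dirichlet(5/4, 8, 26/5, 5/2, 15)

k = 3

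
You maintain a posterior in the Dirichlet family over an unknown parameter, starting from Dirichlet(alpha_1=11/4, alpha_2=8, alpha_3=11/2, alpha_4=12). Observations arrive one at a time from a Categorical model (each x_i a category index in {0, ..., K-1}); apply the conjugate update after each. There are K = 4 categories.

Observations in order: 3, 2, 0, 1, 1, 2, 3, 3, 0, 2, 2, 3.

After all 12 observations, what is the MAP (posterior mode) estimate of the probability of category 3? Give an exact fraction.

obs 1: x=3 → posterior Dirichlet(11/4, 8, 11/2, 13)
obs 2: x=2 → posterior Dirichlet(11/4, 8, 13/2, 13)
obs 3: x=0 → posterior Dirichlet(15/4, 8, 13/2, 13)
obs 4: x=1 → posterior Dirichlet(15/4, 9, 13/2, 13)
obs 5: x=1 → posterior Dirichlet(15/4, 10, 13/2, 13)
obs 6: x=2 → posterior Dirichlet(15/4, 10, 15/2, 13)
obs 7: x=3 → posterior Dirichlet(15/4, 10, 15/2, 14)
obs 8: x=3 → posterior Dirichlet(15/4, 10, 15/2, 15)
obs 9: x=0 → posterior Dirichlet(19/4, 10, 15/2, 15)
obs 10: x=2 → posterior Dirichlet(19/4, 10, 17/2, 15)
obs 11: x=2 → posterior Dirichlet(19/4, 10, 19/2, 15)
obs 12: x=3 → posterior Dirichlet(19/4, 10, 19/2, 16)

12/29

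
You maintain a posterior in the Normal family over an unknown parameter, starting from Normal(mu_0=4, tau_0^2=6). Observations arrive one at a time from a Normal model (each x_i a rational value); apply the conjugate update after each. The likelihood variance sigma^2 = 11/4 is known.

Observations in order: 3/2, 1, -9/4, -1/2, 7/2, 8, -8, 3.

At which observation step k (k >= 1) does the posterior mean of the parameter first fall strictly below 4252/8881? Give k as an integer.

obs 1: x=3/2 → posterior Normal(16/7, 66/35)
obs 2: x=1 → posterior Normal(104/59, 66/59)
obs 3: x=-9/4 → posterior Normal(50/83, 66/83)
obs 4: x=-1/2 → posterior Normal(38/107, 66/107)
obs 5: x=7/2 → posterior Normal(122/131, 66/131)
obs 6: x=8 → posterior Normal(314/155, 66/155)
obs 7: x=-8 → posterior Normal(122/179, 66/179)
obs 8: x=3 → posterior Normal(194/203, 66/203)

k = 4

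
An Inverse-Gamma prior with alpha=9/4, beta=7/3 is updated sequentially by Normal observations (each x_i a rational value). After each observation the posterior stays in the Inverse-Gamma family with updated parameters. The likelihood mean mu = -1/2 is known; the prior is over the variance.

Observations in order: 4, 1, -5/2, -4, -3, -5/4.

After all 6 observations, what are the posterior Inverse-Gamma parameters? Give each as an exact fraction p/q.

alpha=21/4, beta=2411/96

obs 1: x=4 → posterior Inverse-Gamma(11/4, 299/24)
obs 2: x=1 → posterior Inverse-Gamma(13/4, 163/12)
obs 3: x=-5/2 → posterior Inverse-Gamma(15/4, 187/12)
obs 4: x=-4 → posterior Inverse-Gamma(17/4, 521/24)
obs 5: x=-3 → posterior Inverse-Gamma(19/4, 149/6)
obs 6: x=-5/4 → posterior Inverse-Gamma(21/4, 2411/96)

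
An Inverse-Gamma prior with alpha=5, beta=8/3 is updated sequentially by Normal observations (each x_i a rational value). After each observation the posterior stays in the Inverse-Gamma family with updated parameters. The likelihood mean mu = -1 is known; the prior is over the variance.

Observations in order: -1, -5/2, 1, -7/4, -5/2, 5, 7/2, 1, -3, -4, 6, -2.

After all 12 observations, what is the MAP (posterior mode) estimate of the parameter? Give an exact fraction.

obs 1: x=-1 → posterior Inverse-Gamma(11/2, 8/3)
obs 2: x=-5/2 → posterior Inverse-Gamma(6, 91/24)
obs 3: x=1 → posterior Inverse-Gamma(13/2, 139/24)
obs 4: x=-7/4 → posterior Inverse-Gamma(7, 583/96)
obs 5: x=-5/2 → posterior Inverse-Gamma(15/2, 691/96)
obs 6: x=5 → posterior Inverse-Gamma(8, 2419/96)
obs 7: x=7/2 → posterior Inverse-Gamma(17/2, 3391/96)
obs 8: x=1 → posterior Inverse-Gamma(9, 3583/96)
obs 9: x=-3 → posterior Inverse-Gamma(19/2, 3775/96)
obs 10: x=-4 → posterior Inverse-Gamma(10, 4207/96)
obs 11: x=6 → posterior Inverse-Gamma(21/2, 6559/96)
obs 12: x=-2 → posterior Inverse-Gamma(11, 6607/96)

6607/1152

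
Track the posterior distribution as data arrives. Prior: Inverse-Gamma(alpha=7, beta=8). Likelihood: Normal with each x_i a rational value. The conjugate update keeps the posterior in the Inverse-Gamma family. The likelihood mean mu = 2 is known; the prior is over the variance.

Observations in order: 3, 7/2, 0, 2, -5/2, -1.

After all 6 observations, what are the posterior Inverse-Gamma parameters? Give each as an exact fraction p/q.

obs 1: x=3 → posterior Inverse-Gamma(15/2, 17/2)
obs 2: x=7/2 → posterior Inverse-Gamma(8, 77/8)
obs 3: x=0 → posterior Inverse-Gamma(17/2, 93/8)
obs 4: x=2 → posterior Inverse-Gamma(9, 93/8)
obs 5: x=-5/2 → posterior Inverse-Gamma(19/2, 87/4)
obs 6: x=-1 → posterior Inverse-Gamma(10, 105/4)

alpha=10, beta=105/4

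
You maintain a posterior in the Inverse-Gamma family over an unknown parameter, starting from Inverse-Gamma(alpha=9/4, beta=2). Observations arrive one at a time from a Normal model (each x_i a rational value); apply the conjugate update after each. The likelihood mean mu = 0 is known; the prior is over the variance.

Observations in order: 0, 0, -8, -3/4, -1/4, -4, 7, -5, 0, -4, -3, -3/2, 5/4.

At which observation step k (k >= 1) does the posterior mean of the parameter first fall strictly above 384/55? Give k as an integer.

obs 1: x=0 → posterior Inverse-Gamma(11/4, 2)
obs 2: x=0 → posterior Inverse-Gamma(13/4, 2)
obs 3: x=-8 → posterior Inverse-Gamma(15/4, 34)
obs 4: x=-3/4 → posterior Inverse-Gamma(17/4, 1097/32)
obs 5: x=-1/4 → posterior Inverse-Gamma(19/4, 549/16)
obs 6: x=-4 → posterior Inverse-Gamma(21/4, 677/16)
obs 7: x=7 → posterior Inverse-Gamma(23/4, 1069/16)
obs 8: x=-5 → posterior Inverse-Gamma(25/4, 1269/16)
obs 9: x=0 → posterior Inverse-Gamma(27/4, 1269/16)
obs 10: x=-4 → posterior Inverse-Gamma(29/4, 1397/16)
obs 11: x=-3 → posterior Inverse-Gamma(31/4, 1469/16)
obs 12: x=-3/2 → posterior Inverse-Gamma(33/4, 1487/16)
obs 13: x=5/4 → posterior Inverse-Gamma(35/4, 2999/32)

k = 3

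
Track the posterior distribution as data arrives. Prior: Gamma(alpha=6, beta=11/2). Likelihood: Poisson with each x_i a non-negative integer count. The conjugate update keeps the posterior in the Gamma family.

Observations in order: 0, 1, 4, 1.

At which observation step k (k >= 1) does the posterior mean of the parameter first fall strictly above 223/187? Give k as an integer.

k = 3

obs 1: x=0 → posterior Gamma(6, 13/2)
obs 2: x=1 → posterior Gamma(7, 15/2)
obs 3: x=4 → posterior Gamma(11, 17/2)
obs 4: x=1 → posterior Gamma(12, 19/2)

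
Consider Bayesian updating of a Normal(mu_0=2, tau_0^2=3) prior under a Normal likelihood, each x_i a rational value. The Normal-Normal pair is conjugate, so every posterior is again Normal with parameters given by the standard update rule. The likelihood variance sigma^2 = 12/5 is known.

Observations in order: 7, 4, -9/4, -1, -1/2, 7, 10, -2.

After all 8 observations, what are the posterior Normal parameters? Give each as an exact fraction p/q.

mu_0=477/176, tau_0^2=3/11

obs 1: x=7 → posterior Normal(43/9, 4/3)
obs 2: x=4 → posterior Normal(9/2, 6/7)
obs 3: x=-9/4 → posterior Normal(207/76, 12/19)
obs 4: x=-1 → posterior Normal(187/96, 1/2)
obs 5: x=-1/2 → posterior Normal(177/116, 12/29)
obs 6: x=7 → posterior Normal(317/136, 6/17)
obs 7: x=10 → posterior Normal(517/156, 4/13)
obs 8: x=-2 → posterior Normal(477/176, 3/11)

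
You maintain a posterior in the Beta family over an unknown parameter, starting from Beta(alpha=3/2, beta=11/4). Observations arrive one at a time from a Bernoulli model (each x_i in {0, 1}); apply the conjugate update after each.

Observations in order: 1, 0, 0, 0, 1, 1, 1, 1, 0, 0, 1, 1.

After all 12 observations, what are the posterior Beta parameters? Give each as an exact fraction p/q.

obs 1: x=1 → posterior Beta(5/2, 11/4)
obs 2: x=0 → posterior Beta(5/2, 15/4)
obs 3: x=0 → posterior Beta(5/2, 19/4)
obs 4: x=0 → posterior Beta(5/2, 23/4)
obs 5: x=1 → posterior Beta(7/2, 23/4)
obs 6: x=1 → posterior Beta(9/2, 23/4)
obs 7: x=1 → posterior Beta(11/2, 23/4)
obs 8: x=1 → posterior Beta(13/2, 23/4)
obs 9: x=0 → posterior Beta(13/2, 27/4)
obs 10: x=0 → posterior Beta(13/2, 31/4)
obs 11: x=1 → posterior Beta(15/2, 31/4)
obs 12: x=1 → posterior Beta(17/2, 31/4)

alpha=17/2, beta=31/4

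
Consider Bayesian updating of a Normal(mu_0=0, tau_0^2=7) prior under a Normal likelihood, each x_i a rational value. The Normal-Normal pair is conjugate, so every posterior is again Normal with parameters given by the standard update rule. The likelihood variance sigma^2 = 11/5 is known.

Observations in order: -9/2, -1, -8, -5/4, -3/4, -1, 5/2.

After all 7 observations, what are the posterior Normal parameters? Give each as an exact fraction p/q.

obs 1: x=-9/2 → posterior Normal(-315/92, 77/46)
obs 2: x=-1 → posterior Normal(-385/162, 77/81)
obs 3: x=-8 → posterior Normal(-945/232, 77/116)
obs 4: x=-5/4 → posterior Normal(-2065/604, 77/151)
obs 5: x=-3/4 → posterior Normal(-35/12, 77/186)
obs 6: x=-1 → posterior Normal(-1155/442, 77/221)
obs 7: x=5/2 → posterior Normal(-245/128, 77/256)

mu_0=-245/128, tau_0^2=77/256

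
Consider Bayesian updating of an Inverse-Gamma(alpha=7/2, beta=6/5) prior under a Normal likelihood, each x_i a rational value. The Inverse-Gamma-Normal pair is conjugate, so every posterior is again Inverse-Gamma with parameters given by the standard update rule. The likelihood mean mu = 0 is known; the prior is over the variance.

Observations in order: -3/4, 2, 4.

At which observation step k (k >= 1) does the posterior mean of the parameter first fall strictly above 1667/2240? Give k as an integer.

obs 1: x=-3/4 → posterior Inverse-Gamma(4, 237/160)
obs 2: x=2 → posterior Inverse-Gamma(9/2, 557/160)
obs 3: x=4 → posterior Inverse-Gamma(5, 1837/160)

k = 2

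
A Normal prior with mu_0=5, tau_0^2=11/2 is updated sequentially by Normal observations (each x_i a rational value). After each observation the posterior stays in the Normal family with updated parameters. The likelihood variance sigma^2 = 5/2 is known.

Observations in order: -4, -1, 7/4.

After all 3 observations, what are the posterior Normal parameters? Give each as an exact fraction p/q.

mu_0=-43/152, tau_0^2=55/76

obs 1: x=-4 → posterior Normal(-19/16, 55/32)
obs 2: x=-1 → posterior Normal(-10/9, 55/54)
obs 3: x=7/4 → posterior Normal(-43/152, 55/76)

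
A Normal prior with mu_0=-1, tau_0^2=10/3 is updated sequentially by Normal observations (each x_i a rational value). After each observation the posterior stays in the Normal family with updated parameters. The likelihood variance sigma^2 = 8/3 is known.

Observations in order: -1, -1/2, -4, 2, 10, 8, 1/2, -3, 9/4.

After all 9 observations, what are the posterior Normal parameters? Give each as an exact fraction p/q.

obs 1: x=-1 → posterior Normal(-1, 40/27)
obs 2: x=-1/2 → posterior Normal(-23/28, 20/21)
obs 3: x=-4 → posterior Normal(-63/38, 40/57)
obs 4: x=2 → posterior Normal(-43/48, 5/9)
obs 5: x=10 → posterior Normal(57/58, 40/87)
obs 6: x=8 → posterior Normal(137/68, 20/51)
obs 7: x=1/2 → posterior Normal(71/39, 40/117)
obs 8: x=-3 → posterior Normal(14/11, 10/33)
obs 9: x=9/4 → posterior Normal(269/196, 40/147)

mu_0=269/196, tau_0^2=40/147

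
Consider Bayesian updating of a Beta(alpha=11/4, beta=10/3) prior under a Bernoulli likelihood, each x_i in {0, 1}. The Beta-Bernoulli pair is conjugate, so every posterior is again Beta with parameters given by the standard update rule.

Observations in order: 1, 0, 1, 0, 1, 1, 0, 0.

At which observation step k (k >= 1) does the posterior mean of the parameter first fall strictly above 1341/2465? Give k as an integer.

obs 1: x=1 → posterior Beta(15/4, 10/3)
obs 2: x=0 → posterior Beta(15/4, 13/3)
obs 3: x=1 → posterior Beta(19/4, 13/3)
obs 4: x=0 → posterior Beta(19/4, 16/3)
obs 5: x=1 → posterior Beta(23/4, 16/3)
obs 6: x=1 → posterior Beta(27/4, 16/3)
obs 7: x=0 → posterior Beta(27/4, 19/3)
obs 8: x=0 → posterior Beta(27/4, 22/3)

k = 6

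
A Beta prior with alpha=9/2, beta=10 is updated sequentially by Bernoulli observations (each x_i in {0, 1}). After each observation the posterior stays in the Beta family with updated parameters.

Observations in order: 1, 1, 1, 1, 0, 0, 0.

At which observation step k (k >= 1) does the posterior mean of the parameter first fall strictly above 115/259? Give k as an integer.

obs 1: x=1 → posterior Beta(11/2, 10)
obs 2: x=1 → posterior Beta(13/2, 10)
obs 3: x=1 → posterior Beta(15/2, 10)
obs 4: x=1 → posterior Beta(17/2, 10)
obs 5: x=0 → posterior Beta(17/2, 11)
obs 6: x=0 → posterior Beta(17/2, 12)
obs 7: x=0 → posterior Beta(17/2, 13)

k = 4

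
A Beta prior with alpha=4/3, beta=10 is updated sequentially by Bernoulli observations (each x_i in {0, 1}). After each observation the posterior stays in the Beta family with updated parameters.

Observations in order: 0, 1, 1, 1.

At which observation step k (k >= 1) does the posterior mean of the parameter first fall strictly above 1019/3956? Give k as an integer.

obs 1: x=0 → posterior Beta(4/3, 11)
obs 2: x=1 → posterior Beta(7/3, 11)
obs 3: x=1 → posterior Beta(10/3, 11)
obs 4: x=1 → posterior Beta(13/3, 11)

k = 4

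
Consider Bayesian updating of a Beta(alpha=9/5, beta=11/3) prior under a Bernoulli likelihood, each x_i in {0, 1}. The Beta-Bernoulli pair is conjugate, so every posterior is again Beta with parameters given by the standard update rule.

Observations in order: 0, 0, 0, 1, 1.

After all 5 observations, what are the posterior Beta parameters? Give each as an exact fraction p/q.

obs 1: x=0 → posterior Beta(9/5, 14/3)
obs 2: x=0 → posterior Beta(9/5, 17/3)
obs 3: x=0 → posterior Beta(9/5, 20/3)
obs 4: x=1 → posterior Beta(14/5, 20/3)
obs 5: x=1 → posterior Beta(19/5, 20/3)

alpha=19/5, beta=20/3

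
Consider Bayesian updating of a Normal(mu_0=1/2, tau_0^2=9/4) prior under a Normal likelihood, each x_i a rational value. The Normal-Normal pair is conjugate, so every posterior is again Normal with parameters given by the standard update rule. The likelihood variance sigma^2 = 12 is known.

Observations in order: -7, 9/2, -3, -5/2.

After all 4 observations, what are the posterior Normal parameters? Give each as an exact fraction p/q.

obs 1: x=-7 → posterior Normal(-13/19, 36/19)
obs 2: x=9/2 → posterior Normal(1/44, 18/11)
obs 3: x=-3 → posterior Normal(-17/50, 36/25)
obs 4: x=-5/2 → posterior Normal(-4/7, 9/7)

mu_0=-4/7, tau_0^2=9/7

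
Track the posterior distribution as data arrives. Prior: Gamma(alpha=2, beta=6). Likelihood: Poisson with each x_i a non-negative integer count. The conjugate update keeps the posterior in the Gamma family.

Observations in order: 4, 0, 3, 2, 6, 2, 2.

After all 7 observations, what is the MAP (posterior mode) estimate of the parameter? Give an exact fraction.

20/13

obs 1: x=4 → posterior Gamma(6, 7)
obs 2: x=0 → posterior Gamma(6, 8)
obs 3: x=3 → posterior Gamma(9, 9)
obs 4: x=2 → posterior Gamma(11, 10)
obs 5: x=6 → posterior Gamma(17, 11)
obs 6: x=2 → posterior Gamma(19, 12)
obs 7: x=2 → posterior Gamma(21, 13)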